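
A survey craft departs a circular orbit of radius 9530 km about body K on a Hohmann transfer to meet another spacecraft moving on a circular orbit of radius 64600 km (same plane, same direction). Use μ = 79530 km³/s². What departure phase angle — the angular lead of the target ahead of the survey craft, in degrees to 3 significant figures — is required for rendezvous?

Semi-major axis of the transfer orbit: a_t = (9530 + 64600)/2 = 37065 km.
Transfer time t = π√(a_t³/μ) = 79493 s.
The target's mean motion on its circular orbit is ω₂ = √(μ/r₂³) = 1.7176×10^-5 rad/s.
Angle swept by the target during transfer: ω₂·t = 1.3654 rad = 78.23°.
Arrival is 180° from departure on the ellipse, so φ = 180° − 78.23° = 102°.

φ = 102°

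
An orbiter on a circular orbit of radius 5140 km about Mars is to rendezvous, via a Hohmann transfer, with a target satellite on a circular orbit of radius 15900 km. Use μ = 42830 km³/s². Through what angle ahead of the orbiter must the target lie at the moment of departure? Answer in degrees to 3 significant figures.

Transfer-ellipse semi-major axis a_t = (r₁ + r₂)/2 = (5140 + 15900)/2 = 10520 km.
Transfer time t = π√(a_t³/μ) = 16379.5 s.
The target's mean motion on its circular orbit is ω₂ = √(μ/r₂³) = 1.03223×10^-4 rad/s.
Angle swept by the target during transfer: ω₂·t = 1.6907 rad = 96.87°.
Arrival is 180° from departure on the ellipse, so φ = 180° − 96.87° = 83.1°.

φ = 83.1°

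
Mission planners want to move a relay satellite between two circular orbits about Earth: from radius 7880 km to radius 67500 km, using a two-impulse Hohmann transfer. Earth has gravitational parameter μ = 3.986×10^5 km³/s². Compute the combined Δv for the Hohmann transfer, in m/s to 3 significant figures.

Δv = 3720 m/s

Semi-major axis of the transfer orbit: a_t = (7880 + 67500)/2 = 37690 km.
At r₁ the circular-orbit speed is v₁ = √(μ/r₁) = 7.112 km/s.
On the transfer ellipse at r₁, vis-viva equation gives v_p = √[μ(2/r₁ − 1/a_t)] = 9.518 km/s.
First burn Δv₁ = |v_p − v₁| = 2.406 km/s.
At r₂, v₂ = √(μ/r₂) = 2.430 km/s.
Transfer-orbit speed at r₂: v_a = √[μ(2/r₂ − 1/a_t)] = 1.111 km/s.
Second burn Δv₂ = |v₂ − v_a| = 1.319 km/s.
Total Δv = Δv₁ + Δv₂ = 3.725 km/s.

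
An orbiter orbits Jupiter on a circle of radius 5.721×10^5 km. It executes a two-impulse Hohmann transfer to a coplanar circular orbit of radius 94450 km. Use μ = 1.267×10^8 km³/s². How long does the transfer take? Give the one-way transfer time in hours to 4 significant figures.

t = 14.92 hours

Semi-major axis of the transfer orbit: a_t = (5.721×10^5 + 94450)/2 = 3.33275×10^5 km.
Half the transfer-orbit period gives t = π√(a_t³/μ) = 53700 s.
Converting: 53700 s ÷ 3600 s/hour = 14.92 hours.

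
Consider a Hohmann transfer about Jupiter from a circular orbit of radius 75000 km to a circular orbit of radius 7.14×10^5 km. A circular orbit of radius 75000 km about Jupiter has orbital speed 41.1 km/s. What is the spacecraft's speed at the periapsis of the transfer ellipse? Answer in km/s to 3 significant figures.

From the circular-orbit relation v² = μ/r at r = 75000 km: μ = v²r = (41.1)² × 75000 = 1.26691×10^8 km³/s².
The Hohmann ellipse has a_t = (r₁ + r₂)/2 = 3.945×10^5 km.
The periapsis of the transfer ellipse is at r = 75000 km.
From the vis-viva equation, v = √[μ(2/r − 1/a_t)] = 55.29 km/s.

v = 55.3 km/s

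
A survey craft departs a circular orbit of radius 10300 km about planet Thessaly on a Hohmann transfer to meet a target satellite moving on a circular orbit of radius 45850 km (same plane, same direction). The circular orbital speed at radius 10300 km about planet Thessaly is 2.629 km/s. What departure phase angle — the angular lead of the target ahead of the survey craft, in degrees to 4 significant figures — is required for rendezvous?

φ = 93.75°

From the circular-orbit relation v² = μ/r at r = 10300 km: μ = v²r = (2.629)² × 10300 = 71189.9 km³/s².
Semi-major axis of the transfer orbit: a_t = (10300 + 45850)/2 = 28075 km.
Transfer time t = π√(a_t³/μ) = 55389 s.
Target angular speed ω₂ = √(μ/r₂³) = 2.7177×10^-5 rad/s.
Angle swept by the target during transfer: ω₂·t = 1.5053 rad = 86.25°.
Arrival is 180° from departure on the ellipse, so φ = 180° − 86.25° = 93.75°.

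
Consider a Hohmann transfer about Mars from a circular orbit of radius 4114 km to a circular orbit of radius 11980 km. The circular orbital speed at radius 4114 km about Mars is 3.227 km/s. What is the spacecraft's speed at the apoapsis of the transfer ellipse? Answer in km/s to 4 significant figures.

v = 1.352 km/s

From the circular-orbit relation v² = μ/r at r = 4114 km: μ = v²r = (3.227)² × 4114 = 42841.3 km³/s².
Transfer-ellipse semi-major axis a_t = (r₁ + r₂)/2 = (4114 + 11980)/2 = 8047 km.
The apoapsis of the transfer ellipse is at r = 11980 km.
Vis-viva: v = √[μ(2/r − 1/a_t)] = √[42841.3 × (2/11980 − 1/8047)] = 1.352 km/s.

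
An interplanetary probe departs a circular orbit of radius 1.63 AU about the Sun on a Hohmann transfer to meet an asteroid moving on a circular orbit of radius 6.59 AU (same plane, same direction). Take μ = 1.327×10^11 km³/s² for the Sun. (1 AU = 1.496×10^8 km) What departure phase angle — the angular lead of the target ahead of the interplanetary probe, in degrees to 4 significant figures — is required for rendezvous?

In km: r₁ = 1.63 × 1.496×10^8 = 2.43848×10^8 km; r₂ = 6.59 × 1.496×10^8 = 9.85864×10^8 km.
Semi-major axis of the transfer orbit: a_t = (2.43848×10^8 + 9.85864×10^8)/2 = 6.14856×10^8 km.
The half-period of the transfer ellipse is t = π√(a_t³/μ) = 1.314845×10^8 s.
The target's mean motion on its circular orbit is ω₂ = √(μ/r₂³) = 1.176820×10^-8 rad/s.
Angle swept by the target during transfer: ω₂·t = 1.54734 rad = 88.66°.
Arrival is 180° from departure on the ellipse, so φ = 180° − 88.66° = 91.34°.

φ = 91.34°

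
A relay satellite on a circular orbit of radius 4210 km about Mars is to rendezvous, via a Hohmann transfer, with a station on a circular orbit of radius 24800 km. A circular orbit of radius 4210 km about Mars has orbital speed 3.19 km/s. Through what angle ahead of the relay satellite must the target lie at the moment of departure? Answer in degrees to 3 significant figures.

φ = 99.5°

From the circular-orbit relation v² = μ/r at r = 4210 km: μ = v²r = (3.19)² × 4210 = 42841.4 km³/s².
Semi-major axis of the transfer orbit: a_t = (4210 + 24800)/2 = 14505 km.
Transfer time t = π√(a_t³/μ) = 26515 s.
Target angular speed ω₂ = √(μ/r₂³) = 5.2997×10^-5 rad/s.
Angle swept by the target during transfer: ω₂·t = 1.4052 rad = 80.51°.
The relay satellite traverses 180° on the transfer ellipse, so the target must lead by 180° − 80.51° = 99.5°.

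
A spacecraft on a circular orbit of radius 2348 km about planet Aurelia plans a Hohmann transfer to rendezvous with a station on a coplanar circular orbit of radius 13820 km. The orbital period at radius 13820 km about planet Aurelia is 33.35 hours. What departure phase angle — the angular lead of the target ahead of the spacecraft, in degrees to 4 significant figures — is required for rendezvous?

φ = 99.47°

From Kepler's third law T² = 4π²r³/μ at r = 13820 km, T = 33.35 hours = 33.35 × 3600 s = 1.2006×10^5 s: μ = 4π²r³/T² = 7229.15 km³/s².
Semi-major axis of the transfer orbit: a_t = (2348 + 13820)/2 = 8084 km.
Transfer time t = π√(a_t³/μ) = 26856 s.
Target angular speed ω₂ = √(μ/r₂³) = 5.2334×10^-5 rad/s.
Angle swept by the target during transfer: ω₂·t = 1.4055 rad = 80.53°.
Arrival is 180° from departure on the ellipse, so φ = 180° − 80.53° = 99.47°.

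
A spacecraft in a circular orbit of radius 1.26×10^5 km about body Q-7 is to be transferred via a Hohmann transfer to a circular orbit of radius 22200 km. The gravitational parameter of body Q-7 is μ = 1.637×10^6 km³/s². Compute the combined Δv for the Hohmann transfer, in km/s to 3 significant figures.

The Hohmann ellipse has a_t = (r₁ + r₂)/2 = 74100 km.
Circular speed at r₁: v₁ = √(μ/r₁) = √(1.637×10^6/1.260×10^5) = 3.6045 km/s.
Transfer-orbit speed at r₁ (vis-viva): v_a = √[μ(2/r₁ − 1/a_t)] = 1.9729 km/s.
First burn Δv₁ = |v_a − v₁| = 1.632 km/s.
Circular speed at r₂: v₂ = √(μ/r₂) = 8.58713 km/s.
Transfer-orbit speed at r₂: v_p = √[μ(2/r₂ − 1/a_t)] = 11.1976 km/s.
Second burn Δv₂ = |v₂ − v_p| = 2.610 km/s.
Total Δv = Δv₁ + Δv₂ = 4.242 km/s.

Δv = 4.24 km/s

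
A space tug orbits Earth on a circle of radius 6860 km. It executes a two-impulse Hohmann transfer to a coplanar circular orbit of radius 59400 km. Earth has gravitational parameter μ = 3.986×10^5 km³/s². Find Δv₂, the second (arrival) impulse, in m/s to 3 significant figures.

Δv₂ = 1410 m/s

Semi-major axis of the transfer orbit: a_t = (6860 + 59400)/2 = 33130 km.
On the circular orbit at r = 59400 km, v_c = √(μ/r) = 2.5905 km/s.
Vis-viva on the transfer ellipse at r = 59400 km gives v_t = √[μ(2/r − 1/a_t)] = 1.1788 km/s.
Δv₂ = |v_t − v_c| = |1.1788 − 2.5905| = 1.412 km/s.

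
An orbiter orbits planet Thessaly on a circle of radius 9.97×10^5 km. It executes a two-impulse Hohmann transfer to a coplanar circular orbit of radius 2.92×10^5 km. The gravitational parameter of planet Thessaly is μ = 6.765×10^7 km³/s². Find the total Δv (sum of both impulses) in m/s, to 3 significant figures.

Δv = 6400 m/s

Transfer-ellipse semi-major axis a_t = (r₁ + r₂)/2 = (9.970×10^5 + 2.920×10^5)/2 = 6.445×10^5 km.
Circular speed at r₁: v₁ = √(μ/r₁) = √(6.765×10^7/9.970×10^5) = 8.2373 km/s.
On the transfer ellipse at r₁, vis-viva equation gives v_a = √[μ(2/r₁ − 1/a_t)] = 5.5445 km/s.
First burn Δv₁ = |v_a − v₁| = 2.693 km/s.
Circular speed at r₂: v₂ = √(μ/r₂) = 15.22 km/s.
Transfer-orbit speed at r₂: v_p = √[μ(2/r₂ − 1/a_t)] = 18.93 km/s.
Second burn Δv₂ = |v₂ − v_p| = 3.710 km/s.
Total Δv = Δv₁ + Δv₂ = 6.403 km/s.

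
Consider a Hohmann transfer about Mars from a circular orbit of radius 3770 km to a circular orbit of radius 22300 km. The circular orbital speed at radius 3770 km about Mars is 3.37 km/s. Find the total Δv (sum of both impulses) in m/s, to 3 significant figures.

Δv = 1680 m/s

From the circular-orbit relation v² = μ/r at r = 3770 km: μ = v²r = (3.37)² × 3770 = 42815.5 km³/s².
Semi-major axis of the transfer orbit: a_t = (3770 + 22300)/2 = 13035 km.
Circular speed at r₁: v₁ = √(μ/r₁) = √(42815.5/3770) = 3.370 km/s.
On the transfer ellipse at r₁, v² = μ(2/r − 1/a) gives v_p = √[μ(2/r₁ − 1/a_t)] = 4.408 km/s.
First burn Δv₁ = |v_p − v₁| = 1.038 km/s.
At r₂, v₂ = √(μ/r₂) = 1.3856 km/s.
Transfer-orbit speed at r₂: v_a = √[μ(2/r₂ − 1/a_t)] = 0.74518 km/s.
Second burn Δv₂ = |v₂ − v_a| = 0.6404 km/s.
Δv = Δv₁ + Δv₂ = 1.038 + 0.6404 = 1.678 km/s.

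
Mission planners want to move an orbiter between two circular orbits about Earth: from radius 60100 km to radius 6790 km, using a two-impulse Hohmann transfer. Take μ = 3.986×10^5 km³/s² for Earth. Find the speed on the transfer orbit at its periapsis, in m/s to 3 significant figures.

Transfer-ellipse semi-major axis a_t = (r₁ + r₂)/2 = (60100 + 6790)/2 = 33445 km.
At periapsis, r = 6790 km.
From the vis-viva equation, v = √[μ(2/r − 1/a_t)] = 10.27 km/s.

v = 10300 m/s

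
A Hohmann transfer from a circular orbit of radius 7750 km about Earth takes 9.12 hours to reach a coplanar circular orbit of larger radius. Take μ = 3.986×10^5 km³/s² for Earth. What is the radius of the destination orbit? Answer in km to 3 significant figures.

Transfer time t = 9.12 hours = 32832 s, and t = π√(a_t³/μ).
So a_t = (μ t²/π²)^(1/3) = (3.986×10^5 × (32832)² / π²)^(1/3) = 35179 km.
Since a_t = (r₁ + r₂)/2, r₂ = 2a_t − r₁ = 2×35179 − 7750 = 62608 km.

r₂ = 62600 km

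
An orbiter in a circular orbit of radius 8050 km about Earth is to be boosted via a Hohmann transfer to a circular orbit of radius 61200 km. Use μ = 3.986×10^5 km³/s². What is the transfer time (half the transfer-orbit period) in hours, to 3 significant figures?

The Hohmann ellipse has a_t = (r₁ + r₂)/2 = 34625 km.
Transfer time t = π√(a_t³/μ) = π√((34625)³ / 3.986×10^5) = 32060 s.
Converting: 32060 s ÷ 3600 s/hour = 8.91 hours.

t = 8.91 hours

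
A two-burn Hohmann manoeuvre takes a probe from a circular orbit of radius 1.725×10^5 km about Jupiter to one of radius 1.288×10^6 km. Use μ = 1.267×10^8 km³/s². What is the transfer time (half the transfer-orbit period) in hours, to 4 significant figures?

t = 48.38 hours

Semi-major axis of the transfer orbit: a_t = (1.725×10^5 + 1.288×10^6)/2 = 7.3025×10^5 km.
Transfer time t = π√(a_t³/μ) = π√((7.3025×10^5)³ / 1.267×10^8) = 1.7417×10^5 s.
Converting: 1.7417×10^5 s ÷ 3600 s/hour = 48.38 hours.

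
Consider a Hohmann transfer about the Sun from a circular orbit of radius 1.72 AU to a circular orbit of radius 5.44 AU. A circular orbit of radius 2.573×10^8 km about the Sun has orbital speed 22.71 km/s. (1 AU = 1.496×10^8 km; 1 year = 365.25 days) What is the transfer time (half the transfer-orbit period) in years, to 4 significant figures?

From the circular-orbit relation v² = μ/r at r = 2.573×10^8 km: μ = v²r = (22.71)² × 2.573×10^8 = 1.32701×10^11 km³/s².
In km: r₁ = 1.72 × 1.496×10^8 = 2.57312×10^8 km; r₂ = 5.44 × 1.496×10^8 = 8.13824×10^8 km.
Semi-major axis of the transfer orbit: a_t = (2.57312×10^8 + 8.13824×10^8)/2 = 5.35568×10^8 km.
Transfer time t = π√(a_t³/μ) = π√((5.35568×10^8)³ / 1.32701×10^11) = 1.069×10^8 s.
Converting: 1.069×10^8 s ÷ 3.15576×10^7 s/year (365.25 × 86400) = 3.387 years.

t = 3.387 years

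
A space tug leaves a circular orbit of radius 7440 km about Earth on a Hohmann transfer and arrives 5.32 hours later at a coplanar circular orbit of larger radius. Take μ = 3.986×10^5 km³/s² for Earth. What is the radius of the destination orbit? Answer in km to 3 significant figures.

r₂ = 41700 km

Transfer time t = 5.32 hours = 19152 s, and t = π√(a_t³/μ).
So a_t = (μ t²/π²)^(1/3) = (3.986×10^5 × (19152)² / π²)^(1/3) = 24560 km.
Since a_t = (r₁ + r₂)/2, r₂ = 2a_t − r₁ = 2×24560 − 7440 = 41680 km.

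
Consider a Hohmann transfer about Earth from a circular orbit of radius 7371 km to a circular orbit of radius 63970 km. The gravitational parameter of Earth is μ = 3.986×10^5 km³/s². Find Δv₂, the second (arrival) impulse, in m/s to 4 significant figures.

Δv₂ = 1361 m/s

Semi-major axis of the transfer orbit: a_t = (7371 + 63970)/2 = 35670.5 km.
On the circular orbit at r = 63970 km, v_c = √(μ/r) = 2.496 km/s.
Vis-viva on the transfer ellipse at r = 63970 km gives v_t = √[μ(2/r − 1/a_t)] = 1.135 km/s.
Δv₂ = |v_t − v_c| = |1.135 − 2.496| = 1.361 km/s.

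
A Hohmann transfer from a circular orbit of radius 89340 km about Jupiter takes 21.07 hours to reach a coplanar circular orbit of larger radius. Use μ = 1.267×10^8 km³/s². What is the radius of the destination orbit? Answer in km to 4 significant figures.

Transfer time t = 21.07 hours = 75852 s, and t = π√(a_t³/μ).
So a_t = (μ t²/π²)^(1/3) = (1.267×10^8 × (75852)² / π²)^(1/3) = 4.1957×10^5 km.
Since a_t = (r₁ + r₂)/2, r₂ = 2a_t − r₁ = 2×4.1957×10^5 − 89340 = 7.498×10^5 km.

r₂ = 7.498×10^5 km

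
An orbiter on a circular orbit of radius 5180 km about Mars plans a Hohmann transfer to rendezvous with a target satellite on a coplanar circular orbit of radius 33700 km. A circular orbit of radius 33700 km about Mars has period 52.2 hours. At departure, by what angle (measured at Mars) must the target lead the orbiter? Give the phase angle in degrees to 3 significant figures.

From Kepler's third law T² = 4π²r³/μ at r = 33700 km, T = 52.2 hours = 52.2 × 3600 s = 1.8792×10^5 s: μ = 4π²r³/T² = 42786.2 km³/s².
The Hohmann ellipse has a_t = (r₁ + r₂)/2 = 19440 km.
The half-period of the transfer ellipse is t = π√(a_t³/μ) = 41166 s.
The target's mean motion on its circular orbit is ω₂ = √(μ/r₂³) = 3.3435×10^-5 rad/s.
Angle swept by the target during transfer: ω₂·t = 1.3764 rad = 78.86°.
The orbiter traverses 180° on the transfer ellipse, so the target must lead by 180° − 78.86° = 101°.

φ = 101°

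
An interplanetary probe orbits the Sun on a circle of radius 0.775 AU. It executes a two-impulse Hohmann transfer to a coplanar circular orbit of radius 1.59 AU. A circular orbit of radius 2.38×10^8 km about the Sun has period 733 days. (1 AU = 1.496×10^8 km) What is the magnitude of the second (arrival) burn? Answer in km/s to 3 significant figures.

From Kepler's third law T² = 4π²r³/μ at r = 2.38×10^8 km, T = 733 days = 733 × 86400 s = 6.33312×10^7 s: μ = 4π²r³/T² = 1.32695×10^11 km³/s².
In km: r₁ = 0.775 × 1.496×10^8 = 1.1594×10^8 km; r₂ = 1.59 × 1.496×10^8 = 2.37864×10^8 km.
Transfer-ellipse semi-major axis a_t = (r₁ + r₂)/2 = (1.1594×10^8 + 2.37864×10^8)/2 = 1.76902×10^8 km.
Circular speed at r = 2.37864×10^8 km: v_c = √(μ/r) = 23.619 km/s.
Vis-viva on the transfer ellipse at r = 2.37864×10^8 km gives v_t = √[μ(2/r − 1/a_t)] = 19.121 km/s.
Δv₂ = |v_t − v_c| = |19.121 − 23.619| = 4.498 km/s.

Δv₂ = 4.50 km/s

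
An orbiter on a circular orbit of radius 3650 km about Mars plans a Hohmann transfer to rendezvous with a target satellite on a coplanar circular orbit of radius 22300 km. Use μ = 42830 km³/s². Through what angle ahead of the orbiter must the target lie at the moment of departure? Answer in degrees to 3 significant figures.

Semi-major axis of the transfer orbit: a_t = (3650 + 22300)/2 = 12975 km.
Transfer time t = π√(a_t³/μ) = 22436 s.
Target angular speed ω₂ = √(μ/r₂³) = 6.2147×10^-5 rad/s.
Angle swept by the target during transfer: ω₂·t = 1.3943 rad = 79.89°.
The orbiter traverses 180° on the transfer ellipse, so the target must lead by 180° − 79.89° = 100°.

φ = 100°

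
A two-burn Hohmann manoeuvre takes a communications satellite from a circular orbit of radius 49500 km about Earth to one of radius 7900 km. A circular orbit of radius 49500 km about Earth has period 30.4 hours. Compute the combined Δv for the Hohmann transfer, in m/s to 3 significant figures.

Δv = 3580 m/s

From Kepler's third law T² = 4π²r³/μ at r = 49500 km, T = 30.4 hours = 30.4 × 3600 s = 1.0944×10^5 s: μ = 4π²r³/T² = 3.99782×10^5 km³/s².
Transfer-ellipse semi-major axis a_t = (r₁ + r₂)/2 = (49500 + 7900)/2 = 28700 km.
Circular speed at r₁: v₁ = √(μ/r₁) = √(3.99782×10^5/49500) = 2.842 km/s.
On the transfer ellipse at r₁, v² = μ(2/r − 1/a) gives v_a = √[μ(2/r₁ − 1/a_t)] = 1.491 km/s.
First burn Δv₁ = |v_a − v₁| = 1.351 km/s.
At r₂, v₂ = √(μ/r₂) = 7.1137 km/s.
Transfer-orbit speed at r₂: v_p = √[μ(2/r₂ − 1/a_t)] = 9.3424 km/s.
Second burn Δv₂ = |v₂ − v_p| = 2.229 km/s.
Total Δv = Δv₁ + Δv₂ = 3.580 km/s.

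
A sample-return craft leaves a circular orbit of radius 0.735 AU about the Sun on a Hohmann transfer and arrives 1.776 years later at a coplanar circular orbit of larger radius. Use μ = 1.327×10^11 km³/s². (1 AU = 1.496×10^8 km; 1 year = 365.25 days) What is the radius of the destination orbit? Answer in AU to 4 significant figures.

r₂ = 3.921 AU

In km: r₁ = 0.735 × 1.496×10^8 = 1.09956×10^8 km.
Transfer time t = 1.776 years × 365.25 × 86400 s = 5.60462976×10^7 s, and t = π√(a_t³/μ).
So a_t = (μ t²/π²)^(1/3) = (1.327×10^11 × (5.60462976×10^7)² / π²)^(1/3) = 3.4825×10^8 km.
Since a_t = (r₁ + r₂)/2, r₂ = 2a_t − r₁ = 2×3.4825×10^8 − 1.09956×10^8 = 5.86544×10^8 km.
In AU: r₂ = 5.86544×10^8 / 1.496×10^8 = 3.921 AU.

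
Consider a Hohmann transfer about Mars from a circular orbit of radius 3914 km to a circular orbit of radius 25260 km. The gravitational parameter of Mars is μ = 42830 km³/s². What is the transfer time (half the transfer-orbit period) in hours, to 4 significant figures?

t = 7.429 hours

Semi-major axis of the transfer orbit: a_t = (3914 + 25260)/2 = 14587 km.
Half the transfer-orbit period gives t = π√(a_t³/μ) = 26744 s.
Converting: 26744 s ÷ 3600 s/hour = 7.429 hours.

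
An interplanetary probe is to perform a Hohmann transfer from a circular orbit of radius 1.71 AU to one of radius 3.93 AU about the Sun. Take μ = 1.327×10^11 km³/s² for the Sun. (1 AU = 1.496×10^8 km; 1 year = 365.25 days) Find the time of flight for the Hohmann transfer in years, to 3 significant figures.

t = 2.37 years

In km: r₁ = 1.71 × 1.496×10^8 = 2.55816×10^8 km; r₂ = 3.93 × 1.496×10^8 = 5.87928×10^8 km.
Transfer-ellipse semi-major axis a_t = (r₁ + r₂)/2 = (2.55816×10^8 + 5.87928×10^8)/2 = 4.21872×10^8 km.
Half the transfer-orbit period gives t = π√(a_t³/μ) = 7.473×10^7 s.
Converting: 7.473×10^7 s ÷ 3.15576×10^7 s/year (365.25 × 86400) = 2.37 years.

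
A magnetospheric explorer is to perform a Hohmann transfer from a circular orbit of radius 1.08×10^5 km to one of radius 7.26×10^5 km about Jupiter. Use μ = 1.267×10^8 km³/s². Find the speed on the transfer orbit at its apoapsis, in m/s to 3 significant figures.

v = 6720 m/s

Semi-major axis of the transfer orbit: a_t = (1.080×10^5 + 7.260×10^5)/2 = 4.170×10^5 km.
The apoapsis of the transfer ellipse is at r = 7.260×10^5 km.
Vis-viva: v = √[μ(2/r − 1/a_t)] = √[1.267×10^8 × (2/7.260×10^5 − 1/4.170×10^5)] = 6.723 km/s.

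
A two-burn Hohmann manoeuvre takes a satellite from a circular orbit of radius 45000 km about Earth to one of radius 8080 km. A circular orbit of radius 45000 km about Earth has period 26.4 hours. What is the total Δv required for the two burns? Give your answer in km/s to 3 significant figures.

From Kepler's third law T² = 4π²r³/μ at r = 45000 km, T = 26.4 hours = 26.4 × 3600 s = 95040 s: μ = 4π²r³/T² = 3.98276×10^5 km³/s².
Semi-major axis of the transfer orbit: a_t = (45000 + 8080)/2 = 26540 km.
Circular speed at r₁: v₁ = √(μ/r₁) = √(3.98276×10^5/45000) = 2.9750 km/s.
On the transfer ellipse at r₁, v² = μ(2/r − 1/a) gives v_a = √[μ(2/r₁ − 1/a_t)] = 1.6415 km/s.
First burn Δv₁ = |v_a − v₁| = 1.3335 km/s.
Circular speed at r₂: v₂ = √(μ/r₂) = 7.0208 km/s.
Transfer-orbit speed at r₂: v_p = √[μ(2/r₂ − 1/a_t)] = 9.1420 km/s.
Second burn Δv₂ = |v₂ − v_p| = 2.1212 km/s.
Δv = Δv₁ + Δv₂ = 1.3335 + 2.1212 = 3.455 km/s.

Δv = 3.45 km/s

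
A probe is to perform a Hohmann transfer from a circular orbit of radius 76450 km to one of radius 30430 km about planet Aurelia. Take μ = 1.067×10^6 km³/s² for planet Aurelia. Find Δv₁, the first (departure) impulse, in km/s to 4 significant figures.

Δv₁ = 0.9168 km/s

The Hohmann ellipse has a_t = (r₁ + r₂)/2 = 53440 km.
On the circular orbit at r = 76450 km, v_c = √(μ/r) = 3.7359 km/s.
Transfer-orbit speed at the same r (vis-viva, a = a_t): v_t = √[μ(2/r − 1/a_t)] = 2.8191 km/s.
Δv₁ = |v_t − v_c| = |2.8191 − 3.7359| = 0.9168 km/s.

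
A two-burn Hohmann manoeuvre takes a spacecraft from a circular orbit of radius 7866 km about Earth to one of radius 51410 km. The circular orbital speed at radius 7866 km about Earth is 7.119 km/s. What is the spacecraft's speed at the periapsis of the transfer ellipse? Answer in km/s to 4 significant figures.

v = 9.376 km/s

From the circular-orbit relation v² = μ/r at r = 7866 km: μ = v²r = (7.119)² × 7866 = 3.98650×10^5 km³/s².
The Hohmann ellipse has a_t = (r₁ + r₂)/2 = 29638 km.
The periapsis of the transfer ellipse is at r = 7866 km.
Vis-viva: v = √[μ(2/r − 1/a_t)] = √[3.98650×10^5 × (2/7866 − 1/29638)] = 9.376 km/s.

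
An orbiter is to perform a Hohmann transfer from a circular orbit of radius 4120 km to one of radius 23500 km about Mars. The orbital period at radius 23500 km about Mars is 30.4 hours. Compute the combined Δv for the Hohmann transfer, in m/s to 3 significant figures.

From Kepler's third law T² = 4π²r³/μ at r = 23500 km, T = 30.4 hours = 30.4 × 3600 s = 1.0944×10^5 s: μ = 4π²r³/T² = 42777.1 km³/s².
Transfer-ellipse semi-major axis a_t = (r₁ + r₂)/2 = (4120 + 23500)/2 = 13810 km.
Circular speed at r₁: v₁ = √(μ/r₁) = √(42777.1/4120) = 3.2222 km/s.
On the transfer ellipse at r₁, vis-viva gives v_p = √[μ(2/r₁ − 1/a_t)] = 4.2033 km/s.
First burn Δv₁ = |v_p − v₁| = 0.9811 km/s.
At r₂, v₂ = √(μ/r₂) = 1.3492 km/s.
Transfer-orbit speed at r₂: v_a = √[μ(2/r₂ − 1/a_t)] = 0.73693 km/s.
Second burn Δv₂ = |v₂ − v_a| = 0.6123 km/s.
Total Δv = Δv₁ + Δv₂ = 1.593 km/s.

Δv = 1590 m/s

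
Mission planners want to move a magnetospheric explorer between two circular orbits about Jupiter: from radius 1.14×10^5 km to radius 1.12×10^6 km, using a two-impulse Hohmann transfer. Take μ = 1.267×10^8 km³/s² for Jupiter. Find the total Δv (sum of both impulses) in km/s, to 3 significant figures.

The Hohmann ellipse has a_t = (r₁ + r₂)/2 = 6.170×10^5 km.
At r₁ the circular-orbit speed is v₁ = √(μ/r₁) = 33.34 km/s.
On the transfer ellipse at r₁, vis-viva gives v_p = √[μ(2/r₁ − 1/a_t)] = 44.92 km/s.
First burn Δv₁ = |v_p − v₁| = 11.58 km/s.
Circular speed at r₂: v₂ = √(μ/r₂) = 10.636 km/s.
Transfer-orbit speed at r₂: v_a = √[μ(2/r₂ − 1/a_t)] = 4.5718 km/s.
Second burn Δv₂ = |v₂ − v_a| = 6.064 km/s.
Δv = Δv₁ + Δv₂ = 11.58 + 6.064 = 17.64 km/s.

Δv = 17.6 km/s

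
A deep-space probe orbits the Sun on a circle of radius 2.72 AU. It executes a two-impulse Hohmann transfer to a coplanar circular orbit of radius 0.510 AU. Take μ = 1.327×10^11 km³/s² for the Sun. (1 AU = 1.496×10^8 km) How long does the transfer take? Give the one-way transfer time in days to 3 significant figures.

t = 375 days

In km: r₁ = 2.72 × 1.496×10^8 = 4.06912×10^8 km; r₂ = 0.510 × 1.496×10^8 = 7.6296×10^7 km.
The Hohmann ellipse has a_t = (r₁ + r₂)/2 = 2.41604×10^8 km.
By Kepler's third law the transfer-orbit period is T = 2π√(a_t³/μ), so t = T/2 = 3.239×10^7 s.
Converting: 3.239×10^7 s ÷ 86400 s/day = 375 days.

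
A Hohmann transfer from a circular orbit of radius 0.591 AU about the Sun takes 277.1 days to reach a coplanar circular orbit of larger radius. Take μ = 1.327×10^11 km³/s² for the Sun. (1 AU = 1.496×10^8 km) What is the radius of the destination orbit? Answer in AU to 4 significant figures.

r₂ = 2.050 AU

In km: r₁ = 0.591 × 1.496×10^8 = 8.84136×10^7 km.
Transfer time t = 277.1 days = 2.394144×10^7 s, and t = π√(a_t³/μ).
So a_t = (μ t²/π²)^(1/3) = (1.327×10^11 × (2.394144×10^7)² / π²)^(1/3) = 1.9753×10^8 km.
Since a_t = (r₁ + r₂)/2, r₂ = 2a_t − r₁ = 2×1.9753×10^8 − 8.84136×10^7 = 3.066464×10^8 km.
In AU: r₂ = 3.066464×10^8 / 1.496×10^8 = 2.050 AU.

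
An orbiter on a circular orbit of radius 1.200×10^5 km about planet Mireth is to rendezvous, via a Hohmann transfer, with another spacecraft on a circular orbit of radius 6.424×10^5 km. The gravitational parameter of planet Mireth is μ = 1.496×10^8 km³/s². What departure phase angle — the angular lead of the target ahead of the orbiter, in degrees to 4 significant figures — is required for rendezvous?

The Hohmann ellipse has a_t = (r₁ + r₂)/2 = 3.812×10^5 km.
Transfer time t = π√(a_t³/μ) = 60450 s.
Target angular speed ω₂ = √(μ/r₂³) = 2.376×10^-5 rad/s.
Angle swept by the target during transfer: ω₂·t = 1.436 rad = 82.28°.
The orbiter traverses 180° on the transfer ellipse, so the target must lead by 180° − 82.28° = 97.72°.

φ = 97.72°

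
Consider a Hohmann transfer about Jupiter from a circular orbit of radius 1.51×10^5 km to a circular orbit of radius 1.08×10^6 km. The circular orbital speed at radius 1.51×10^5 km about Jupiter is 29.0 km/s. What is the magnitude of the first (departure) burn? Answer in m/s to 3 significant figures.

From the circular-orbit relation v² = μ/r at r = 1.51×10^5 km: μ = v²r = (29.0)² × 1.51×10^5 = 1.26991×10^8 km³/s².
The Hohmann ellipse has a_t = (r₁ + r₂)/2 = 6.155×10^5 km.
Circular speed at r = 1.510×10^5 km: v_c = √(μ/r) = 29.000 km/s.
Vis-viva on the transfer ellipse at r = 1.510×10^5 km gives v_t = √[μ(2/r − 1/a_t)] = 38.415 km/s.
Δv₁ = |v_t − v_c| = |38.415 − 29.000| = 9.415 km/s.

Δv₁ = 9410 m/s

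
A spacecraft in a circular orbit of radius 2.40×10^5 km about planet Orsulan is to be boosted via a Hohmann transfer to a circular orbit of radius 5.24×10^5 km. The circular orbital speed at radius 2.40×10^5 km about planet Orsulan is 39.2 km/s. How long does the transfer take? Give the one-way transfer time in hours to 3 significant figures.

t = 10.7 hours

From the circular-orbit relation v² = μ/r at r = 2.40×10^5 km: μ = v²r = (39.2)² × 2.40×10^5 = 3.68794×10^8 km³/s².
The Hohmann ellipse has a_t = (r₁ + r₂)/2 = 3.820×10^5 km.
Transfer time t = π√(a_t³/μ) = π√((3.820×10^5)³ / 3.68794×10^8) = 38620 s.
Converting: 38620 s ÷ 3600 s/hour = 10.7 hours.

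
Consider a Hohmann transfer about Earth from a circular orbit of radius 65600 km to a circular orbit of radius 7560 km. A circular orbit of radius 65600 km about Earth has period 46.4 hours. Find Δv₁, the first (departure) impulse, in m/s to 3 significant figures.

Δv₁ = 1350 m/s

From Kepler's third law T² = 4π²r³/μ at r = 65600 km, T = 46.4 hours = 46.4 × 3600 s = 1.6704×10^5 s: μ = 4π²r³/T² = 3.99420×10^5 km³/s².
Semi-major axis of the transfer orbit: a_t = (65600 + 7560)/2 = 36580 km.
Circular speed at r = 65600 km: v_c = √(μ/r) = 2.468 km/s.
Transfer-orbit speed at the same r (vis-viva, a = a_t): v_t = √[μ(2/r − 1/a_t)] = 1.122 km/s.
Δv₁ = |v_t − v_c| = |1.122 − 2.468| = 1.346 km/s.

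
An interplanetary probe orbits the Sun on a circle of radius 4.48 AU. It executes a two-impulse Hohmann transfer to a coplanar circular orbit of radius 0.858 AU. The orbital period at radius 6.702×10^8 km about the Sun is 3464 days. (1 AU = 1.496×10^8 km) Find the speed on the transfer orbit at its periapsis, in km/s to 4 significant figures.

From Kepler's third law T² = 4π²r³/μ at r = 6.702×10^8 km, T = 3464 days = 3464 × 86400 s = 2.992896×10^8 s: μ = 4π²r³/T² = 1.32675×10^11 km³/s².
In km: r₁ = 4.48 × 1.496×10^8 = 6.70208×10^8 km; r₂ = 0.858 × 1.496×10^8 = 1.283568×10^8 km.
Transfer-ellipse semi-major axis a_t = (r₁ + r₂)/2 = (6.70208×10^8 + 1.283568×10^8)/2 = 3.992824×10^8 km.
At periapsis, r = 1.283568×10^8 km.
Vis-viva: v = √[μ(2/r − 1/a_t)] = √[1.32675×10^11 × (2/1.283568×10^8 − 1/3.992824×10^8)] = 41.65 km/s.

v = 41.65 km/s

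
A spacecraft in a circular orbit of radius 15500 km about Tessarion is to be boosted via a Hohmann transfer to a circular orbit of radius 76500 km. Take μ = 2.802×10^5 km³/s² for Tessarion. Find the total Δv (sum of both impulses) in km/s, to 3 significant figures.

Δv = 2.03 km/s

The Hohmann ellipse has a_t = (r₁ + r₂)/2 = 46000 km.
Circular speed at r₁: v₁ = √(μ/r₁) = √(2.802×10^5/15500) = 4.252 km/s.
On the transfer ellipse at r₁, v² = μ(2/r − 1/a) gives v_p = √[μ(2/r₁ − 1/a_t)] = 5.483 km/s.
First burn Δv₁ = |v_p − v₁| = 1.231 km/s.
Circular speed at r₂: v₂ = √(μ/r₂) = 1.9138 km/s.
Transfer-orbit speed at r₂: v_a = √[μ(2/r₂ − 1/a_t)] = 1.1109 km/s.
Second burn Δv₂ = |v₂ − v_a| = 0.8029 km/s.
Total Δv = Δv₁ + Δv₂ = 2.034 km/s.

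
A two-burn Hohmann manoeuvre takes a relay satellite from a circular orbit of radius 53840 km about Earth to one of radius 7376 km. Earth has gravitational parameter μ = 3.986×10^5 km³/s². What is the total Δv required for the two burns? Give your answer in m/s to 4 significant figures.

Semi-major axis of the transfer orbit: a_t = (53840 + 7376)/2 = 30608 km.
Circular speed at r₁: v₁ = √(μ/r₁) = √(3.986×10^5/53840) = 2.721 km/s.
On the transfer ellipse at r₁, v² = μ(2/r − 1/a) gives v_a = √[μ(2/r₁ − 1/a_t)] = 1.336 km/s.
First burn Δv₁ = |v_a − v₁| = 1.385 km/s.
At r₂, v₂ = √(μ/r₂) = 7.351 km/s.
Transfer-orbit speed at r₂: v_p = √[μ(2/r₂ − 1/a_t)] = 9.750 km/s.
Second burn Δv₂ = |v₂ − v_p| = 2.399 km/s.
Total Δv = Δv₁ + Δv₂ = 3.784 km/s.

Δv = 3784 m/s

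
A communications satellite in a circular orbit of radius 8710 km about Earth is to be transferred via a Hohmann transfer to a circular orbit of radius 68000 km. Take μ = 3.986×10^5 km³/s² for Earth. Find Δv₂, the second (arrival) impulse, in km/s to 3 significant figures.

Δv₂ = 1.27 km/s

The Hohmann ellipse has a_t = (r₁ + r₂)/2 = 38355 km.
On the circular orbit at r = 68000 km, v_c = √(μ/r) = 2.421 km/s.
Transfer-orbit speed at the same r (vis-viva, a = a_t): v_t = √[μ(2/r − 1/a_t)] = 1.154 km/s.
Δv₂ = |v_t − v_c| = |1.154 − 2.421| = 1.267 km/s.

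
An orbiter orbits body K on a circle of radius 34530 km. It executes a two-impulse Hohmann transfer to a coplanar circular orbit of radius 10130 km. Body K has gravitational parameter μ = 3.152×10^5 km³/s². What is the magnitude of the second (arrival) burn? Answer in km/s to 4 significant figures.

Transfer-ellipse semi-major axis a_t = (r₁ + r₂)/2 = (34530 + 10130)/2 = 22330 km.
Circular speed at r = 10130 km: v_c = √(μ/r) = 5.5781 km/s.
Transfer-orbit speed at the same r (vis-viva, a = a_t): v_t = √[μ(2/r − 1/a_t)] = 6.9365 km/s.
Δv₂ = |v_t − v_c| = |6.9365 − 5.5781| = 1.358 km/s.

Δv₂ = 1.358 km/s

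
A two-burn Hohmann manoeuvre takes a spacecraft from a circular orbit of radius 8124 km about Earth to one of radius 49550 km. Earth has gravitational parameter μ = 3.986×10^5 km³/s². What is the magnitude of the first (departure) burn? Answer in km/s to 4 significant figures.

Δv₁ = 2.177 km/s

The Hohmann ellipse has a_t = (r₁ + r₂)/2 = 28837 km.
Circular speed at r = 8124 km: v_c = √(μ/r) = 7.005 km/s.
Transfer-orbit speed at the same r (vis-viva, a = a_t): v_t = √[μ(2/r − 1/a_t)] = 9.182 km/s.
Δv₁ = |v_t − v_c| = |9.182 − 7.005| = 2.177 km/s.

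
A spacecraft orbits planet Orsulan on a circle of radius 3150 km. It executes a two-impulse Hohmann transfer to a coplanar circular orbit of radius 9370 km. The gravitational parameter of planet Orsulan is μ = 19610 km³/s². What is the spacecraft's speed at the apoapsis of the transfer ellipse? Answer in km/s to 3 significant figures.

The Hohmann ellipse has a_t = (r₁ + r₂)/2 = 6260 km.
The apoapsis of the transfer ellipse is at r = 9370 km.
Vis-viva: v = √[μ(2/r − 1/a_t)] = √[19610 × (2/9370 − 1/6260)] = 1.026 km/s.

v = 1.03 km/s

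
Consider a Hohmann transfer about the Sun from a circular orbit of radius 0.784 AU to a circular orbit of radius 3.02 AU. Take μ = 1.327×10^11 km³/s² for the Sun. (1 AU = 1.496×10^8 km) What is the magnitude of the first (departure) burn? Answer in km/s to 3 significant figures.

In km: r₁ = 0.784 × 1.496×10^8 = 1.172864×10^8 km; r₂ = 3.02 × 1.496×10^8 = 4.51792×10^8 km.
Transfer-ellipse semi-major axis a_t = (r₁ + r₂)/2 = (1.172864×10^8 + 4.51792×10^8)/2 = 2.845392×10^8 km.
On the circular orbit at r = 1.172864×10^8 km, v_c = √(μ/r) = 33.637 km/s.
Transfer-orbit speed at the same r (vis-viva, a = a_t): v_t = √[μ(2/r − 1/a_t)] = 42.385 km/s.
Δv₁ = |v_t − v_c| = |42.385 − 33.637| = 8.748 km/s.

Δv₁ = 8.75 km/s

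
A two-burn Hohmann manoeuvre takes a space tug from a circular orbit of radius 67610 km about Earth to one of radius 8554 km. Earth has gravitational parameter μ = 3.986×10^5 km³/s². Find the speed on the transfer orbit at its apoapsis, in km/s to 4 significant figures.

v = 1.151 km/s

Semi-major axis of the transfer orbit: a_t = (67610 + 8554)/2 = 38082 km.
The apoapsis of the transfer ellipse is at r = 67610 km.
Vis-viva: v = √[μ(2/r − 1/a_t)] = √[3.986×10^5 × (2/67610 − 1/38082)] = 1.151 km/s.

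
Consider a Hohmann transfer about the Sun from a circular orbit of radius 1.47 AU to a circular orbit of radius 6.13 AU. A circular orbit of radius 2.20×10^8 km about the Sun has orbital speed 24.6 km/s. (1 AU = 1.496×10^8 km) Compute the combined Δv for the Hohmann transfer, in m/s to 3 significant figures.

Δv = 11200 m/s

From the circular-orbit relation v² = μ/r at r = 2.20×10^8 km: μ = v²r = (24.6)² × 2.20×10^8 = 1.33135×10^11 km³/s².
In km: r₁ = 1.47 × 1.496×10^8 = 2.19912×10^8 km; r₂ = 6.13 × 1.496×10^8 = 9.17048×10^8 km.
Semi-major axis of the transfer orbit: a_t = (2.19912×10^8 + 9.17048×10^8)/2 = 5.6848×10^8 km.
Circular speed at r₁: v₁ = √(μ/r₁) = √(1.33135×10^11/2.19912×10^8) = 24.605 km/s.
Transfer-orbit speed at r₁ (vis-viva equation): v_p = √[μ(2/r₁ − 1/a_t)] = 31.251 km/s.
First burn Δv₁ = |v_p − v₁| = 6.646 km/s.
At r₂, v₂ = √(μ/r₂) = 12.049 km/s.
Transfer-orbit speed at r₂: v_a = √[μ(2/r₂ − 1/a_t)] = 7.4941 km/s.
Second burn Δv₂ = |v₂ − v_a| = 4.555 km/s.
Total Δv = Δv₁ + Δv₂ = 11.20 km/s.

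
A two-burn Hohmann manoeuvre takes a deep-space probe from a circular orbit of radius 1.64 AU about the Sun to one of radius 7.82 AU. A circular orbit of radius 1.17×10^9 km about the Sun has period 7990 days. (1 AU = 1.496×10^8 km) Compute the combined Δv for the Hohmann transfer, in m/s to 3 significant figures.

Δv = 11000 m/s

From Kepler's third law T² = 4π²r³/μ at r = 1.17×10^9 km, T = 7990 days = 7990 × 86400 s = 6.90336×10^8 s: μ = 4π²r³/T² = 1.32677×10^11 km³/s².
In km: r₁ = 1.64 × 1.496×10^8 = 2.45344×10^8 km; r₂ = 7.82 × 1.496×10^8 = 1.169872×10^9 km.
Semi-major axis of the transfer orbit: a_t = (2.45344×10^8 + 1.169872×10^9)/2 = 7.07608×10^8 km.
Circular speed at r₁: v₁ = √(μ/r₁) = √(1.32677×10^11/2.45344×10^8) = 23.2547 km/s.
On the transfer ellipse at r₁, v² = μ(2/r − 1/a) gives v_p = √[μ(2/r₁ − 1/a_t)] = 29.9008 km/s.
First burn Δv₁ = |v_p − v₁| = 6.6461 km/s.
Circular speed at r₂: v₂ = √(μ/r₂) = 10.6495 km/s.
Transfer-orbit speed at r₂: v_a = √[μ(2/r₂ − 1/a_t)] = 6.27076 km/s.
Second burn Δv₂ = |v₂ − v_a| = 4.3787 km/s.
Total Δv = Δv₁ + Δv₂ = 11.02 km/s.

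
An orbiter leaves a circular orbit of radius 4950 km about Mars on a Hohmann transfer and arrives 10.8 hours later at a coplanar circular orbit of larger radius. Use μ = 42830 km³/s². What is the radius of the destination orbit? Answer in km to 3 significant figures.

Transfer time t = 10.8 hours = 38880 s, and t = π√(a_t³/μ).
So a_t = (μ t²/π²)^(1/3) = (42830 × (38880)² / π²)^(1/3) = 18720 km.
Since a_t = (r₁ + r₂)/2, r₂ = 2a_t − r₁ = 2×18720 − 4950 = 32490 km.

r₂ = 32500 km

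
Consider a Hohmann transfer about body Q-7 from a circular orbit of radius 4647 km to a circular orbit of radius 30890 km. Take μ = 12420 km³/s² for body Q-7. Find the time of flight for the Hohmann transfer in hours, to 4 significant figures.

Transfer-ellipse semi-major axis a_t = (r₁ + r₂)/2 = (4647 + 30890)/2 = 17768.5 km.
By Kepler's third law the transfer-orbit period is T = 2π√(a_t³/μ), so t = T/2 = 66770 s.
Converting: 66770 s ÷ 3600 s/hour = 18.55 hours.

t = 18.55 hours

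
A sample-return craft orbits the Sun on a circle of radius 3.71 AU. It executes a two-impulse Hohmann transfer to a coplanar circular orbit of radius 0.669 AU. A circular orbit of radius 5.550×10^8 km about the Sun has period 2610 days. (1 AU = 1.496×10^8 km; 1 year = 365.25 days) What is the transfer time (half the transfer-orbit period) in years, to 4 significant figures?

From Kepler's third law T² = 4π²r³/μ at r = 5.550×10^8 km, T = 2610 days = 2610 × 86400 s = 2.25504×10^8 s: μ = 4π²r³/T² = 1.32718×10^11 km³/s².
In km: r₁ = 3.71 × 1.496×10^8 = 5.55016×10^8 km; r₂ = 0.669 × 1.496×10^8 = 1.000824×10^8 km.
Transfer-ellipse semi-major axis a_t = (r₁ + r₂)/2 = (5.55016×10^8 + 1.000824×10^8)/2 = 3.275492×10^8 km.
Transfer time t = π√(a_t³/μ) = π√((3.275492×10^8)³ / 1.32718×10^11) = 5.112×10^7 s.
Converting: 5.112×10^7 s ÷ 3.15576×10^7 s/year (365.25 × 86400) = 1.620 years.

t = 1.620 years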